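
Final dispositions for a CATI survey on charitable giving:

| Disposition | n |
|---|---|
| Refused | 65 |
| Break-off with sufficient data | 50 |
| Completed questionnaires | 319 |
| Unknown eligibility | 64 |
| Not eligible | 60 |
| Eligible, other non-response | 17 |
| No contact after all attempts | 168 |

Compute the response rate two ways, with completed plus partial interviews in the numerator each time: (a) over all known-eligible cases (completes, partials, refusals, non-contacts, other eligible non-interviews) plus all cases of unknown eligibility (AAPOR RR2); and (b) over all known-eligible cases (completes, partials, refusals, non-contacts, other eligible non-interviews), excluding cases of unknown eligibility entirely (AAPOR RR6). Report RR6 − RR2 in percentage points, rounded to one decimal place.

Top: 319 + 50 = 369
Base: 319 + 50 + 65 + 168 + 17 + 64 = 683
RR2 = 369 / 683 = 0.5403
Base: 319 + 50 + 65 + 168 + 17 = 619
RR6 = 369 / 619 = 0.5961
Difference = 59.61 − 54.03 = 5.58 percentage points

5.6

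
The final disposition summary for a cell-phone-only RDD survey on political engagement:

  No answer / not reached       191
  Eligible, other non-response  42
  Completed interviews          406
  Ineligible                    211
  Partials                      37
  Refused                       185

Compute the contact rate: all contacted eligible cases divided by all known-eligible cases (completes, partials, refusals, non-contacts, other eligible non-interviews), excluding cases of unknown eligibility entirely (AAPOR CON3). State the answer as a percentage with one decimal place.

77.8%

Top → 406 + 37 + 185 + 42 = 670
Denominator → 406 + 37 + 185 + 191 + 42 = 861
CON3 = 670 / 861 = 0.7782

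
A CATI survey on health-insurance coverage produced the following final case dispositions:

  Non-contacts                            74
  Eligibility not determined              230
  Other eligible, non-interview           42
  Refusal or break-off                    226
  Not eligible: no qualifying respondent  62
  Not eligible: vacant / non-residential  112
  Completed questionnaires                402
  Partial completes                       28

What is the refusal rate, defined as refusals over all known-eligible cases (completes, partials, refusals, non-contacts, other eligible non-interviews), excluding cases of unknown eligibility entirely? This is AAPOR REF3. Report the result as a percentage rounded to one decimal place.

Ineligible = 62 + 112 = 174
Top = 226
Denom = 402 + 28 + 226 + 74 + 42 = 772
REF3 = 226 / 772 = 0.2927

29.3%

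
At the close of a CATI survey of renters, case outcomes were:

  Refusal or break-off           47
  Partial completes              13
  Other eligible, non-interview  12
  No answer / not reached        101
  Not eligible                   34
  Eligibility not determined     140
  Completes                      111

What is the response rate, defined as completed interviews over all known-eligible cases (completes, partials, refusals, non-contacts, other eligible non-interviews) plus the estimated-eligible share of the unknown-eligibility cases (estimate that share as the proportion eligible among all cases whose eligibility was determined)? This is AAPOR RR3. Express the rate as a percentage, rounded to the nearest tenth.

Top: 111
Eligible (known): 111 + 13 + 47 + 101 + 12 = 284
e = 284 / (284 + 34) = 284 / 318 = 0.8931
Eligible share of unknowns: 0.8931 × 140 = 125.03
Denom: 284 + 125.03 = 409.03
RR3 = 111 / 409.03 = 0.2714

27.1%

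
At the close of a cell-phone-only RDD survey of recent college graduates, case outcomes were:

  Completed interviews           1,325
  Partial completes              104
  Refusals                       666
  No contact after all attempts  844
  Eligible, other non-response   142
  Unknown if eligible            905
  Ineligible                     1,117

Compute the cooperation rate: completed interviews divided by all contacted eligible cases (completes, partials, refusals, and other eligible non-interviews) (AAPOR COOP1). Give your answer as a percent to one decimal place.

Num: 1325
Denominator: 1325 + 104 + 666 + 142 = 2237
COOP1 = 1325 / 2237 = 0.5923

59.2%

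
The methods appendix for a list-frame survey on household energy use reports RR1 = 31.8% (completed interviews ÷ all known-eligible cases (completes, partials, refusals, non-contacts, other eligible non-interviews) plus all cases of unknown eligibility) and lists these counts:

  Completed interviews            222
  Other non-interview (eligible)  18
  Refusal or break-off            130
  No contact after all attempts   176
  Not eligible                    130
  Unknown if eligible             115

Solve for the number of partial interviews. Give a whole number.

RR1 = 222 / D = 0.318
D = 222 / 0.318 = 698.1
Remaining denominator categories sum to 661
partial interviews = 698.1 − 661 ≈ 37

37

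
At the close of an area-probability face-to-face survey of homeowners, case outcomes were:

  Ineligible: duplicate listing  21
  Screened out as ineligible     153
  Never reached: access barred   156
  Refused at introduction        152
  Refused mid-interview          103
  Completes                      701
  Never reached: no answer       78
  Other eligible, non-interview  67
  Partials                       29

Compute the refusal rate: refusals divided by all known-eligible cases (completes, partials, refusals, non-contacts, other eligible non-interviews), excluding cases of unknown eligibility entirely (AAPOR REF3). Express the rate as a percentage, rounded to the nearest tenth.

Refused = 152 + 103 = 255
Never reached = 78 + 156 = 234
Not eligible = 153 + 21 = 174
Numerator → 255
Denom → 701 + 29 + 255 + 234 + 67 = 1286
REF3 = 255 / 1286 = 0.1983

19.8%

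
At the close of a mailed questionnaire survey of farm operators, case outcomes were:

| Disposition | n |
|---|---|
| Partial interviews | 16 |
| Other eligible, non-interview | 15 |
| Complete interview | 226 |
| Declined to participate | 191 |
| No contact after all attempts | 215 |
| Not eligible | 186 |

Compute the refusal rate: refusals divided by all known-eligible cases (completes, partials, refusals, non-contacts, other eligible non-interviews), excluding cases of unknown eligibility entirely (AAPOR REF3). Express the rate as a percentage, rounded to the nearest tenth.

Top → 191
Base → 226 + 16 + 191 + 215 + 15 = 663
REF3 = 191 / 663 = 0.2881

28.8%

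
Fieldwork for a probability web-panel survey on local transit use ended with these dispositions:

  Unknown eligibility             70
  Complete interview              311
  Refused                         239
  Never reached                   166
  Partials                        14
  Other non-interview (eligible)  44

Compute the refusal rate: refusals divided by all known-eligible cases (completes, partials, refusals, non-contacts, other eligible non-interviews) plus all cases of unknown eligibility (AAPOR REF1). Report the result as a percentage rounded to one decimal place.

28.3%

Num = 239
Denominator = 311 + 14 + 239 + 166 + 44 + 70 = 844
REF1 = 239 / 844 = 0.2832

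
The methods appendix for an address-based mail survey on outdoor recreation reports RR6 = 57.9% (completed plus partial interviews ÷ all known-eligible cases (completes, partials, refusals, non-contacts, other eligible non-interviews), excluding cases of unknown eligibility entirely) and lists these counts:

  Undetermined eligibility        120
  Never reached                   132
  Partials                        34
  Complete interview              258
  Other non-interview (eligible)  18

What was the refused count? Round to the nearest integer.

Numerator = 258 + 34 = 292
RR6 = 292 / D = 0.579
D = 292 / 0.579 = 504.3
Other denominator terms total 442
refused = 504.3 − 442 ≈ 62

62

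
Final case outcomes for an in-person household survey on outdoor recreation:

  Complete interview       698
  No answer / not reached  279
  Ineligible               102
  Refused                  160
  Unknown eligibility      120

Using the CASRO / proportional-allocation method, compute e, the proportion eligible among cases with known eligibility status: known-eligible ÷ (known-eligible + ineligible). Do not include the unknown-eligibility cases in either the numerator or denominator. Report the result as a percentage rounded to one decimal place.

Determined eligible → 698 + 160 + 279 = 1137
e = 1137 / (1137 + 102) = 1137 / 1239 = 0.9177

91.8%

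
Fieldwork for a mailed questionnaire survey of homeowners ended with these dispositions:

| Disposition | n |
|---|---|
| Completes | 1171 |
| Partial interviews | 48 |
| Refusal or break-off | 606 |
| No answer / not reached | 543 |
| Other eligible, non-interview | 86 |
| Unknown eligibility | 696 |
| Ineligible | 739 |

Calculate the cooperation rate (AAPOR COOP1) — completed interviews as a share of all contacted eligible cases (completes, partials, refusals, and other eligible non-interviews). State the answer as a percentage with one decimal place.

61.3%

Top: 1171
Base: 1171 + 48 + 606 + 86 = 1911
COOP1 = 1171 / 1911 = 0.6128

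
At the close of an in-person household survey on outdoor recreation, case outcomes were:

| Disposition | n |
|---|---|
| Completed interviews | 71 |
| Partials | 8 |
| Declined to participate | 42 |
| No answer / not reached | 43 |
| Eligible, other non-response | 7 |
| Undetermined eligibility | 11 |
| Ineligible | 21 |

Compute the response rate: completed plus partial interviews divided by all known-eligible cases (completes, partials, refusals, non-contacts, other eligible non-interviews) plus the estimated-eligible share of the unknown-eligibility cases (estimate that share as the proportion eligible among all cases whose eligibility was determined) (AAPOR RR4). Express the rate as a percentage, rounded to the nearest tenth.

Numerator: 71 + 8 = 79
Determined eligible: 71 + 8 + 42 + 43 + 7 = 171
e = 171 / (171 + 21) = 171 / 192 = 0.8906
e × U: 0.8906 × 11 = 9.80
Base: 171 + 9.80 = 180.80
RR4 = 79 / 180.80 = 0.4369

43.7%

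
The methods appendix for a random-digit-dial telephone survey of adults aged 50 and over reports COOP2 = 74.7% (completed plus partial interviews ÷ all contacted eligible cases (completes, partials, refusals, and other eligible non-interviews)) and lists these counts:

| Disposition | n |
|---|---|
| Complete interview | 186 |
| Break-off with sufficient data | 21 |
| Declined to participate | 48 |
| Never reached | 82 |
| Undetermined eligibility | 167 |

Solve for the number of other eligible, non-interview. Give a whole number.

22

Top = 186 + 21 = 207
COOP2 = 207 / D = 0.747
D = 207 / 0.747 = 277.1
Rest of base = 255
other eligible, non-interview = 277.1 − 255 ≈ 22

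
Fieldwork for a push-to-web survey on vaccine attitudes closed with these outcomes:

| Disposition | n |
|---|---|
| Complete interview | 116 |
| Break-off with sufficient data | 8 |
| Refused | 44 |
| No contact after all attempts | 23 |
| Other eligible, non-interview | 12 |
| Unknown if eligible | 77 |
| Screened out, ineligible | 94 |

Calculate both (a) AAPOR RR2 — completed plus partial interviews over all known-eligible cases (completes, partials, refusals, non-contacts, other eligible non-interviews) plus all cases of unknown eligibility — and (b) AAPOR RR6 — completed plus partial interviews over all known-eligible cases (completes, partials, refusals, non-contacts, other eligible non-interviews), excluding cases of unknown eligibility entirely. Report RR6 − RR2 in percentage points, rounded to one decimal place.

16.8

Num → 116 + 8 = 124
Base → 116 + 8 + 44 + 23 + 12 + 77 = 280
RR2 = 124 / 280 = 0.4429
Base → 116 + 8 + 44 + 23 + 12 = 203
RR6 = 124 / 203 = 0.6108
Difference = 61.08 − 44.29 = 16.79 percentage points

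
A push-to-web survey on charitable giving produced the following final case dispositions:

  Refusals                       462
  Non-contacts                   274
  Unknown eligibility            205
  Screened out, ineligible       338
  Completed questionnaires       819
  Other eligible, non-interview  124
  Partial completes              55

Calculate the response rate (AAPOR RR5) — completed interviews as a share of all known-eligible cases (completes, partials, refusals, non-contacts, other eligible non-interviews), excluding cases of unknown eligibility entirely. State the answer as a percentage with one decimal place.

47.2%

Num: 819
Denom: 819 + 55 + 462 + 274 + 124 = 1734
RR5 = 819 / 1734 = 0.4723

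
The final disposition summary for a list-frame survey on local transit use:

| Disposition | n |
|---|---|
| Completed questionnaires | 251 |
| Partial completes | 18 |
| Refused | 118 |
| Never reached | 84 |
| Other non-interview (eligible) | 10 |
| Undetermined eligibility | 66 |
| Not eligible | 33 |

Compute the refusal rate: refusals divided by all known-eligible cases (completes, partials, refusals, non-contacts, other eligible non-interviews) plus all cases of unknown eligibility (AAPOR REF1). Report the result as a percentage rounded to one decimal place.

21.6%

Top = 118
Denominator = 251 + 18 + 118 + 84 + 10 + 66 = 547
REF1 = 118 / 547 = 0.2157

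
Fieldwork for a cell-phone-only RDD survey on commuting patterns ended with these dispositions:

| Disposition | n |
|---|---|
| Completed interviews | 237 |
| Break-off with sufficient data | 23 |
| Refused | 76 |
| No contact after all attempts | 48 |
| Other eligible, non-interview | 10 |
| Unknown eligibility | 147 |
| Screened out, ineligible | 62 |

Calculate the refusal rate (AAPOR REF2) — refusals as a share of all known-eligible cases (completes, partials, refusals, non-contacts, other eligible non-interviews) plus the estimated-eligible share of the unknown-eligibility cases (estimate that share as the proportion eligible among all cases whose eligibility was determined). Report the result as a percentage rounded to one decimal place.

Numerator: 76
Determined eligible: 237 + 23 + 76 + 48 + 10 = 394
e = 394 / (394 + 62) = 394 / 456 = 0.8640
Eligible share of unknowns: 0.8640 × 147 = 127.01
Denominator: 394 + 127.01 = 521.01
REF2 = 76 / 521.01 = 0.1459

14.6%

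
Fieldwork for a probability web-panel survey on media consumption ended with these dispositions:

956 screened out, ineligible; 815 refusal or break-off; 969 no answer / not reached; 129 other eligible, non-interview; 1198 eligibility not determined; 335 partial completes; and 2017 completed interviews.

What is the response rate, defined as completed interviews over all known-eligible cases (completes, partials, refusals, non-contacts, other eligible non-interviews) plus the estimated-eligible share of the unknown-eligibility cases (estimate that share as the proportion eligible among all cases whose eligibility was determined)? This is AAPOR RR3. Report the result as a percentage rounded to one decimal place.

Numerator → 2017
Determined eligible → 2017 + 335 + 815 + 969 + 129 = 4265
e = 4265 / (4265 + 956) = 4265 / 5221 = 0.8169
e × U → 0.8169 × 1198 = 978.65
Base → 4265 + 978.65 = 5243.65
RR3 = 2017 / 5243.65 = 0.3847

38.5%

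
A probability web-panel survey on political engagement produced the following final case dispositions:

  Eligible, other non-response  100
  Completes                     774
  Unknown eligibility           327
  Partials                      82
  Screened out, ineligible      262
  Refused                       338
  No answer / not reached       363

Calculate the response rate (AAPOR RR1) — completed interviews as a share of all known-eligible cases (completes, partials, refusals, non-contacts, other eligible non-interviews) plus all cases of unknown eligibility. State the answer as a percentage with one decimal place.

Num → 774
Denominator → 774 + 82 + 338 + 363 + 100 + 327 = 1984
RR1 = 774 / 1984 = 0.3901

39.0%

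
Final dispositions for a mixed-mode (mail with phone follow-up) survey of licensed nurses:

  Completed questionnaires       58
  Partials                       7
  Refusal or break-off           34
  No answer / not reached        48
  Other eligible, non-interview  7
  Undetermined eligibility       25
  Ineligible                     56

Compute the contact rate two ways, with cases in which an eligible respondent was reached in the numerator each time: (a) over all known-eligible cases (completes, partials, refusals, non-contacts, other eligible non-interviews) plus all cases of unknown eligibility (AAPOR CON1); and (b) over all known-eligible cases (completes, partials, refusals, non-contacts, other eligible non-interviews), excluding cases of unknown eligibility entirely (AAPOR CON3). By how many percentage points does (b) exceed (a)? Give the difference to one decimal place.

9.6

Num = 58 + 7 + 34 + 7 = 106
Denominator = 58 + 7 + 34 + 48 + 7 + 25 = 179
CON1 = 106 / 179 = 0.5922
Denominator = 58 + 7 + 34 + 48 + 7 = 154
CON3 = 106 / 154 = 0.6883
Difference = 68.83 − 59.22 = 9.61 percentage points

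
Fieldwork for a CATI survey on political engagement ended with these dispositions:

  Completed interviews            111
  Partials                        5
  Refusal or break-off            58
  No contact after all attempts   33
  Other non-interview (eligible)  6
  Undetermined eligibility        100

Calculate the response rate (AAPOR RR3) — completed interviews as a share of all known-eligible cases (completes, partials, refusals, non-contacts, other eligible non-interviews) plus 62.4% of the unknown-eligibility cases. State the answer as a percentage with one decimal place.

40.3%

Top: 111
Known eligible: 111 + 5 + 58 + 33 + 6 = 213
e × U: 0.6240 × 100 = 62.40
Denom: 213 + 62.40 = 275.40
RR3 = 111 / 275.40 = 0.4031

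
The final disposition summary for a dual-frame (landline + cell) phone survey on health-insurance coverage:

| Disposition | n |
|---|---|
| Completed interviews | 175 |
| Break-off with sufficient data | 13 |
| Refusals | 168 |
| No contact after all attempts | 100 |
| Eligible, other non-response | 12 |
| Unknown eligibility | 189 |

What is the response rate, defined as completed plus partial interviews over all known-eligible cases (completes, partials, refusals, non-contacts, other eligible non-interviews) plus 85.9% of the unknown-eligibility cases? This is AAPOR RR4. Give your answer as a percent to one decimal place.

29.8%

Numerator → 175 + 13 = 188
Known eligible → 175 + 13 + 168 + 100 + 12 = 468
Estimated eligible among unknowns → 0.8590 × 189 = 162.35
Base → 468 + 162.35 = 630.35
RR4 = 188 / 630.35 = 0.2982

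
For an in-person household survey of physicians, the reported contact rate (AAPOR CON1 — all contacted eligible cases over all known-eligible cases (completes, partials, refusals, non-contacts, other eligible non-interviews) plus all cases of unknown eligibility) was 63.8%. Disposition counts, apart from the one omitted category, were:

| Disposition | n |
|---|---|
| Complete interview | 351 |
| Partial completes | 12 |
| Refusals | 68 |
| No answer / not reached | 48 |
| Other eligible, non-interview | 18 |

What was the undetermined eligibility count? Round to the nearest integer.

207

Numerator: 351 + 12 + 68 + 18 = 449
CON1 = 449 / D = 0.638
D = 449 / 0.638 = 703.8
Remaining denominator categories sum to 497
undetermined eligibility = 703.8 − 497 ≈ 207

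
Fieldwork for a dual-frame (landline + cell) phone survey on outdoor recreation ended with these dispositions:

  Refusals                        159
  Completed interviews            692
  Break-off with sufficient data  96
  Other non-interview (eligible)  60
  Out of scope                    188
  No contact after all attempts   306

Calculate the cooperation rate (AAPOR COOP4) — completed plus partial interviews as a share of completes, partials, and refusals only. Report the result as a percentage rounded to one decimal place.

83.2%

Numerator = 692 + 96 = 788
Base = 692 + 96 + 159 = 947
COOP4 = 788 / 947 = 0.8321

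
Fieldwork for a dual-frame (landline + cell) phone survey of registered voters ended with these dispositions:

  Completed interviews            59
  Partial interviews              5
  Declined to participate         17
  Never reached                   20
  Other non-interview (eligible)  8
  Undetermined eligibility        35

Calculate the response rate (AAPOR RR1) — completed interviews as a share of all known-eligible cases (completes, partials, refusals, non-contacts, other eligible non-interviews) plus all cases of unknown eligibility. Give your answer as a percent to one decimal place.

Numerator → 59
Base → 59 + 5 + 17 + 20 + 8 + 35 = 144
RR1 = 59 / 144 = 0.4097

41.0%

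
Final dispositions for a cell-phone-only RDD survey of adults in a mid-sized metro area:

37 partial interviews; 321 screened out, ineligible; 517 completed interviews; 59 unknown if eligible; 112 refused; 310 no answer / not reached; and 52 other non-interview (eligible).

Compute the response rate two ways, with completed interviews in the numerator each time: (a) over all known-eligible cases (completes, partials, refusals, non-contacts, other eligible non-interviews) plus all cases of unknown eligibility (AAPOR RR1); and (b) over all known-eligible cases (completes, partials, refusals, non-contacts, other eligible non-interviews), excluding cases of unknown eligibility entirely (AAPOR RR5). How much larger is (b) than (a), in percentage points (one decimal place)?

2.7

Numerator: 517
Denom: 517 + 37 + 112 + 310 + 52 + 59 = 1087
RR1 = 517 / 1087 = 0.4756
Denom: 517 + 37 + 112 + 310 + 52 = 1028
RR5 = 517 / 1028 = 0.5029
Difference = 50.29 − 47.56 = 2.73 percentage points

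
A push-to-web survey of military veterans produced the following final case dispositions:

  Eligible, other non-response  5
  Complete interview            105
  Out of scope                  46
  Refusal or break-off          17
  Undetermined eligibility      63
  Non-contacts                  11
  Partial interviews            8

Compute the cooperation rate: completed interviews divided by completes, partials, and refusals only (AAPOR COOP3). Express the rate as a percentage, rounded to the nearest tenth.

80.8%

Numerator = 105
Base = 105 + 8 + 17 = 130
COOP3 = 105 / 130 = 0.8077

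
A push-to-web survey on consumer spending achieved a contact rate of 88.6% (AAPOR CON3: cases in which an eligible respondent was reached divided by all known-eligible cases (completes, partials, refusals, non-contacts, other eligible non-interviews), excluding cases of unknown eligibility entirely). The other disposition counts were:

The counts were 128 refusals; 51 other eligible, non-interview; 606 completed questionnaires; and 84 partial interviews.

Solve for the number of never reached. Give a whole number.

Top → 606 + 84 + 128 + 51 = 869
CON3 = 869 / D = 0.886
D = 869 / 0.886 = 980.8
Other denominator terms total 869
never reached = 980.8 − 869 ≈ 112

112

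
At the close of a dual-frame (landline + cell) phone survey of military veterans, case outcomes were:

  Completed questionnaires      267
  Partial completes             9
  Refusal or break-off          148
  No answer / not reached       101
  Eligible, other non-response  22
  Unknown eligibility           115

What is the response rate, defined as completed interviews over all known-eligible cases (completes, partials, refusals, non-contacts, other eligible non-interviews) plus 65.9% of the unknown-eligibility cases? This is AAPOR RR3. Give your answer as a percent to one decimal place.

42.9%

Num → 267
Determined eligible → 267 + 9 + 148 + 101 + 22 = 547
Eligible share of unknowns → 0.6590 × 115 = 75.78
Denominator → 547 + 75.78 = 622.78
RR3 = 267 / 622.78 = 0.4287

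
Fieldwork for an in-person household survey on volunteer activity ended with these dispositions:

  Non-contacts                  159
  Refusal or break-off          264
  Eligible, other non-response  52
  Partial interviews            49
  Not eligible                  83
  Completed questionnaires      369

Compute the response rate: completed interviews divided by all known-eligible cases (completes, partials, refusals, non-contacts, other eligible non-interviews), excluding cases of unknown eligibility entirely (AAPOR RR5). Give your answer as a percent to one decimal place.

Top → 369
Denom → 369 + 49 + 264 + 159 + 52 = 893
RR5 = 369 / 893 = 0.4132

41.3%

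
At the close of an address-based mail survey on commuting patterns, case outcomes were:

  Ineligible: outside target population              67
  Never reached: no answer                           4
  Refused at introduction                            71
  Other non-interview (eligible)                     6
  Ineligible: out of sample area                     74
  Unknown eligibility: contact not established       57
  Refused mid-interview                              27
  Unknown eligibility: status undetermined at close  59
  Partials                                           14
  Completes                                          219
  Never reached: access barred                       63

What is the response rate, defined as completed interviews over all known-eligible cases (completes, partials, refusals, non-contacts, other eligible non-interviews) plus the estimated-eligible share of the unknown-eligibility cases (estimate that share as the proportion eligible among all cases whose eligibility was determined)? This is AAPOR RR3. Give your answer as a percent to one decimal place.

Refusal or break-off = 71 + 27 = 98
No answer / not reached = 4 + 63 = 67
Eligibility not determined = 57 + 59 = 116
Ineligible = 67 + 74 = 141
Numerator → 219
Known eligible → 219 + 14 + 98 + 67 + 6 = 404
e = 404 / (404 + 141) = 404 / 545 = 0.7413
e × U → 0.7413 × 116 = 85.99
Base → 404 + 85.99 = 489.99
RR3 = 219 / 489.99 = 0.4469

44.7%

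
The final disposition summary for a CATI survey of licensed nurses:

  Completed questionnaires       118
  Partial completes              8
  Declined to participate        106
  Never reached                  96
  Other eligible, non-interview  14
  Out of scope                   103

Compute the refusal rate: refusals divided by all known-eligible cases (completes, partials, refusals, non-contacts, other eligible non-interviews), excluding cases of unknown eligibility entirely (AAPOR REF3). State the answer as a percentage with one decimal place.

Top: 106
Base: 118 + 8 + 106 + 96 + 14 = 342
REF3 = 106 / 342 = 0.3099

31.0%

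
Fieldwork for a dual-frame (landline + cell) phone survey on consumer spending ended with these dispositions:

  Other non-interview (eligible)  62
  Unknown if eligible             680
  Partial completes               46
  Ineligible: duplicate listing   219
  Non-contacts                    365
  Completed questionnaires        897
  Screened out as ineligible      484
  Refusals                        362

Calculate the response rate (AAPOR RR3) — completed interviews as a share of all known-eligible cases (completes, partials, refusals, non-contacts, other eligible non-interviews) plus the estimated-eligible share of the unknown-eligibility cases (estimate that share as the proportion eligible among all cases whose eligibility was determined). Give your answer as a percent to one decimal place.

40.5%

Ineligible = 484 + 219 = 703
Num: 897
Determined eligible: 897 + 46 + 362 + 365 + 62 = 1732
e = 1732 / (1732 + 703) = 1732 / 2435 = 0.7113
Eligible share of unknowns: 0.7113 × 680 = 483.68
Denominator: 1732 + 483.68 = 2215.68
RR3 = 897 / 2215.68 = 0.4048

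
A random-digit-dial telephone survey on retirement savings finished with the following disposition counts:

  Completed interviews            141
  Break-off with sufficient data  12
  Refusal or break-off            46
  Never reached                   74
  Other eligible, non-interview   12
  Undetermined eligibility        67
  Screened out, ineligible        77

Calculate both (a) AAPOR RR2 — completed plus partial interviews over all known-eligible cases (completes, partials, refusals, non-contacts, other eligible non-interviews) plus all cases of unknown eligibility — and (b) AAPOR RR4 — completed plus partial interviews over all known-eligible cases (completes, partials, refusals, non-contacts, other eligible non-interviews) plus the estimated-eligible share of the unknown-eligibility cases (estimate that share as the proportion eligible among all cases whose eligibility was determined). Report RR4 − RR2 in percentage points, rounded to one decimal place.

Num = 141 + 12 = 153
Denominator = 141 + 12 + 46 + 74 + 12 + 67 = 352
RR2 = 153 / 352 = 0.4347
Determined eligible = 141 + 12 + 46 + 74 + 12 = 285
e = 285 / (285 + 77) = 285 / 362 = 0.7873
e × U = 0.7873 × 67 = 52.75
Denominator = 285 + 52.75 = 337.75
RR4 = 153 / 337.75 = 0.4530
Difference = 45.30 − 43.47 = 1.83 percentage points

1.8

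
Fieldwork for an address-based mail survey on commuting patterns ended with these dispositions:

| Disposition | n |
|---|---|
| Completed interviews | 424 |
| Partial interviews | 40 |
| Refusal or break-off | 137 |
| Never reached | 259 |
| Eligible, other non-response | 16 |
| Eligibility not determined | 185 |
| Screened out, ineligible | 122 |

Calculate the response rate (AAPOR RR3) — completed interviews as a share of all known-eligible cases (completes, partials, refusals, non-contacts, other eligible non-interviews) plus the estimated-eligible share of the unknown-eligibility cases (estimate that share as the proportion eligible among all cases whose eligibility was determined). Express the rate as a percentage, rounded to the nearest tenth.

40.8%

Num → 424
Eligible (known) → 424 + 40 + 137 + 259 + 16 = 876
e = 876 / (876 + 122) = 876 / 998 = 0.8778
Estimated eligible among unknowns → 0.8778 × 185 = 162.39
Denom → 876 + 162.39 = 1038.39
RR3 = 424 / 1038.39 = 0.4083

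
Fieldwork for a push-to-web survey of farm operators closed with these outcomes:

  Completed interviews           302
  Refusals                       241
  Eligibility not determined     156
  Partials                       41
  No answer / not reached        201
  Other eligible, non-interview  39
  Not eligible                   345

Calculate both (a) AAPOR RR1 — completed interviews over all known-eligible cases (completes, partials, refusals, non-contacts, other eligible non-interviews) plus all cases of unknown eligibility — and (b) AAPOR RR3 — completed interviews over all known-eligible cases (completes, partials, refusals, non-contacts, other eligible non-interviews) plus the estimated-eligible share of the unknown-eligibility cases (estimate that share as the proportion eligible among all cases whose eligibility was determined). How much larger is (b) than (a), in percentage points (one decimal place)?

1.5

Top → 302
Base → 302 + 41 + 241 + 201 + 39 + 156 = 980
RR1 = 302 / 980 = 0.3082
Eligible (known) → 302 + 41 + 241 + 201 + 39 = 824
e = 824 / (824 + 345) = 824 / 1169 = 0.7049
Eligible share of unknowns → 0.7049 × 156 = 109.96
Base → 824 + 109.96 = 933.96
RR3 = 302 / 933.96 = 0.3234
Difference = 32.34 − 30.82 = 1.52 percentage points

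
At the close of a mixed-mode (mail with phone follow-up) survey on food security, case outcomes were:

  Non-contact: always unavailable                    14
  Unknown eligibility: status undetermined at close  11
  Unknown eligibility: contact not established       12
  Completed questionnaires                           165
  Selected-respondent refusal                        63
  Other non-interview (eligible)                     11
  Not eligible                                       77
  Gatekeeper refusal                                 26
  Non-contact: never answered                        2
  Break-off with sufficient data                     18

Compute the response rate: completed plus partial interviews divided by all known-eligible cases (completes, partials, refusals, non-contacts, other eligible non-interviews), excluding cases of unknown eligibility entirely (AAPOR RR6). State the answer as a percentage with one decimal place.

Declined to participate = 26 + 63 = 89
Never reached = 2 + 14 = 16
Undetermined eligibility = 12 + 11 = 23
Top → 165 + 18 = 183
Denom → 165 + 18 + 89 + 16 + 11 = 299
RR6 = 183 / 299 = 0.6120

61.2%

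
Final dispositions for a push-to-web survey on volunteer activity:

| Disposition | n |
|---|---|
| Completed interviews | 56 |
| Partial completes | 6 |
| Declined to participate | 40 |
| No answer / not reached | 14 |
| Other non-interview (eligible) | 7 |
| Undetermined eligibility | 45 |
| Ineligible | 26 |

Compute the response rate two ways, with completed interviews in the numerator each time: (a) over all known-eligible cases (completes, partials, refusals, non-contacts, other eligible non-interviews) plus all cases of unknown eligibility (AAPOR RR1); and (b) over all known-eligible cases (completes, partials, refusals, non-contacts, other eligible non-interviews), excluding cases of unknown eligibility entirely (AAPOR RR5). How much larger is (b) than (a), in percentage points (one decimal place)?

Numerator: 56
Denominator: 56 + 6 + 40 + 14 + 7 + 45 = 168
RR1 = 56 / 168 = 0.3333
Denominator: 56 + 6 + 40 + 14 + 7 = 123
RR5 = 56 / 123 = 0.4553
Difference = 45.53 − 33.33 = 12.20 percentage points

12.2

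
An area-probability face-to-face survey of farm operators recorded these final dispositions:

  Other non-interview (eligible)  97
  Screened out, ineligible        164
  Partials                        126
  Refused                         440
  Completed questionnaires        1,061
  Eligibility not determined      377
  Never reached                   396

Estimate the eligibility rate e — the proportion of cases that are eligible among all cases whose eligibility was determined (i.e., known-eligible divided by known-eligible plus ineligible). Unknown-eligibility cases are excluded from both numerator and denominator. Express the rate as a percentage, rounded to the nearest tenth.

92.8%

Eligible (known) = 1061 + 126 + 440 + 396 + 97 = 2120
e = 2120 / (2120 + 164) = 2120 / 2284 = 0.9282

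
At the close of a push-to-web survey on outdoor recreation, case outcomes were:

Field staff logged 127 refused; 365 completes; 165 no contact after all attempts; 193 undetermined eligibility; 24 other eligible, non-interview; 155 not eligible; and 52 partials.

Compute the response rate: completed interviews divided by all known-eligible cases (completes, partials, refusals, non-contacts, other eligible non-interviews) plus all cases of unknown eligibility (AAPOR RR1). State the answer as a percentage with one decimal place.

Top = 365
Base = 365 + 52 + 127 + 165 + 24 + 193 = 926
RR1 = 365 / 926 = 0.3942

39.4%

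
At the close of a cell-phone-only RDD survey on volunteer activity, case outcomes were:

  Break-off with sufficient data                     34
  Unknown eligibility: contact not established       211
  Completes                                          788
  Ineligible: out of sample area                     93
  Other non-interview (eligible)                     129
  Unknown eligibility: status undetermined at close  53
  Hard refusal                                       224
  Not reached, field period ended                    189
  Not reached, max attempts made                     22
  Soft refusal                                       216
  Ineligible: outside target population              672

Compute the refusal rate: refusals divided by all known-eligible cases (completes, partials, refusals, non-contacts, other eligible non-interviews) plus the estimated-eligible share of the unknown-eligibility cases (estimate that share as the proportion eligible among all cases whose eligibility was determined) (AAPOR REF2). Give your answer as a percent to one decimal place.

24.7%

Refusals = 224 + 216 = 440
Never reached = 189 + 22 = 211
Undetermined eligibility = 211 + 53 = 264
Screened out, ineligible = 672 + 93 = 765
Num: 440
Known eligible: 788 + 34 + 440 + 211 + 129 = 1602
e = 1602 / (1602 + 765) = 1602 / 2367 = 0.6768
Estimated eligible among unknowns: 0.6768 × 264 = 178.68
Base: 1602 + 178.68 = 1780.68
REF2 = 440 / 1780.68 = 0.2471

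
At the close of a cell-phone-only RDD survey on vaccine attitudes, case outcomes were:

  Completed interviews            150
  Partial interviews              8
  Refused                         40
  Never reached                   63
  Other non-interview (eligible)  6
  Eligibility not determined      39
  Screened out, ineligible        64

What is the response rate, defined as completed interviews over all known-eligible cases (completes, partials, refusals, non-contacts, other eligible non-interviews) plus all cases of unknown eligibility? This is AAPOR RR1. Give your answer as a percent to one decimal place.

Top = 150
Base = 150 + 8 + 40 + 63 + 6 + 39 = 306
RR1 = 150 / 306 = 0.4902

49.0%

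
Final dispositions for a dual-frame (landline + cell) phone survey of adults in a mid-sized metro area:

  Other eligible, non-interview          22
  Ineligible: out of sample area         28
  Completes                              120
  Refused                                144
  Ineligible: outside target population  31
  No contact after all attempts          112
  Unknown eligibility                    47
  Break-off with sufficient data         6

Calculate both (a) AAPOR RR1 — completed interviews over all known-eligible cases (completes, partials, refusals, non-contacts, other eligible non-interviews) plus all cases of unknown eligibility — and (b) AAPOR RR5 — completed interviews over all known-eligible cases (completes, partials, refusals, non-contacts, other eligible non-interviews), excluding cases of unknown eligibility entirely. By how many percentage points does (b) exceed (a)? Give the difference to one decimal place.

Not eligible = 31 + 28 = 59
Top: 120
Denom: 120 + 6 + 144 + 112 + 22 + 47 = 451
RR1 = 120 / 451 = 0.2661
Denom: 120 + 6 + 144 + 112 + 22 = 404
RR5 = 120 / 404 = 0.2970
Difference = 29.70 − 26.61 = 3.09 percentage points

3.1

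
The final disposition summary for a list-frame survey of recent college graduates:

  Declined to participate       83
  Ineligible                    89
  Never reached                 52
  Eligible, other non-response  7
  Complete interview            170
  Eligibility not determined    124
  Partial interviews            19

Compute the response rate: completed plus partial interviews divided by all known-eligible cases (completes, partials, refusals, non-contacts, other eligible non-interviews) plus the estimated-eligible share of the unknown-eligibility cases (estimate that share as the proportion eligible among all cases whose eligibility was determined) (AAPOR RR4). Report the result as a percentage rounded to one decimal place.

Num = 170 + 19 = 189
Determined eligible = 170 + 19 + 83 + 52 + 7 = 331
e = 331 / (331 + 89) = 331 / 420 = 0.7881
e × U = 0.7881 × 124 = 97.72
Denom = 331 + 97.72 = 428.72
RR4 = 189 / 428.72 = 0.4408

44.1%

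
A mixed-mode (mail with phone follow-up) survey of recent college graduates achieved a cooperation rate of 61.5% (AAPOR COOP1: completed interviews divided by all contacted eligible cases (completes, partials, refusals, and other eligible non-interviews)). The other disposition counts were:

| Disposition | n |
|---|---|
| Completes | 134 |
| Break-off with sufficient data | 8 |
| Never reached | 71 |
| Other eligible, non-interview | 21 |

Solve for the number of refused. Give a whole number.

55

COOP1 = 134 / D = 0.615
D = 134 / 0.615 = 217.9
Rest of base = 163
refused = 217.9 − 163 ≈ 55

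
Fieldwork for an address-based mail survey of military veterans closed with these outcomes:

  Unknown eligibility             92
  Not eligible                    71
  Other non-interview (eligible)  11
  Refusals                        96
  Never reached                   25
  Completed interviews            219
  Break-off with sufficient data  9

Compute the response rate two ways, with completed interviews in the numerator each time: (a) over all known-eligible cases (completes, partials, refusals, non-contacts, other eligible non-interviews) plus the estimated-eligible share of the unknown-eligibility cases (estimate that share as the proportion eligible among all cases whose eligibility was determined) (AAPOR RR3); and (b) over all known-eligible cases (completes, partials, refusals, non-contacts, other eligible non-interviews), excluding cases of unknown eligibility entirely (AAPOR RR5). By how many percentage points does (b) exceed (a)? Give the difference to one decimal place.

Numerator → 219
Known eligible → 219 + 9 + 96 + 25 + 11 = 360
e = 360 / (360 + 71) = 360 / 431 = 0.8353
Estimated eligible among unknowns → 0.8353 × 92 = 76.85
Denom → 360 + 76.85 = 436.85
RR3 = 219 / 436.85 = 0.5013
Denom → 219 + 9 + 96 + 25 + 11 = 360
RR5 = 219 / 360 = 0.6083
Difference = 60.83 − 50.13 = 10.70 percentage points

10.7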